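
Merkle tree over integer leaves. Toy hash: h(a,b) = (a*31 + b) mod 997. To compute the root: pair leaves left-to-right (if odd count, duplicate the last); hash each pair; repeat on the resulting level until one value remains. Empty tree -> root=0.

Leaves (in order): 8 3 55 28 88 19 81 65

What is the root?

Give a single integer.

Answer: 816

Derivation:
L0: [8, 3, 55, 28, 88, 19, 81, 65]
L1: h(8,3)=(8*31+3)%997=251 h(55,28)=(55*31+28)%997=736 h(88,19)=(88*31+19)%997=753 h(81,65)=(81*31+65)%997=582 -> [251, 736, 753, 582]
L2: h(251,736)=(251*31+736)%997=541 h(753,582)=(753*31+582)%997=994 -> [541, 994]
L3: h(541,994)=(541*31+994)%997=816 -> [816]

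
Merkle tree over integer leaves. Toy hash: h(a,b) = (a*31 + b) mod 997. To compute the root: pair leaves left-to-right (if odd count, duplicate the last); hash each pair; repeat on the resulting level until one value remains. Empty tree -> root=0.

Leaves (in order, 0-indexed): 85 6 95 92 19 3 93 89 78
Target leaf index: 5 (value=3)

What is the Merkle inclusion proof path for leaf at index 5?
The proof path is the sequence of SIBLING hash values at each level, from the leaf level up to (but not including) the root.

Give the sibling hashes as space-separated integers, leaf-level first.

Answer: 19 978 163 593

Derivation:
L0 (leaves): [85, 6, 95, 92, 19, 3, 93, 89, 78], target index=5
L1: h(85,6)=(85*31+6)%997=647 [pair 0] h(95,92)=(95*31+92)%997=46 [pair 1] h(19,3)=(19*31+3)%997=592 [pair 2] h(93,89)=(93*31+89)%997=978 [pair 3] h(78,78)=(78*31+78)%997=502 [pair 4] -> [647, 46, 592, 978, 502]
  Sibling for proof at L0: 19
L2: h(647,46)=(647*31+46)%997=163 [pair 0] h(592,978)=(592*31+978)%997=387 [pair 1] h(502,502)=(502*31+502)%997=112 [pair 2] -> [163, 387, 112]
  Sibling for proof at L1: 978
L3: h(163,387)=(163*31+387)%997=455 [pair 0] h(112,112)=(112*31+112)%997=593 [pair 1] -> [455, 593]
  Sibling for proof at L2: 163
L4: h(455,593)=(455*31+593)%997=740 [pair 0] -> [740]
  Sibling for proof at L3: 593
Root: 740
Proof path (sibling hashes from leaf to root): [19, 978, 163, 593]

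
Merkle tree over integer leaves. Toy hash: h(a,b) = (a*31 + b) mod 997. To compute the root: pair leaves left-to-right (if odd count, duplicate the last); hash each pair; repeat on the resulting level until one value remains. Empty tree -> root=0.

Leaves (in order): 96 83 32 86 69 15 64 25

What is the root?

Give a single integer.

Answer: 53

Derivation:
L0: [96, 83, 32, 86, 69, 15, 64, 25]
L1: h(96,83)=(96*31+83)%997=68 h(32,86)=(32*31+86)%997=81 h(69,15)=(69*31+15)%997=160 h(64,25)=(64*31+25)%997=15 -> [68, 81, 160, 15]
L2: h(68,81)=(68*31+81)%997=195 h(160,15)=(160*31+15)%997=987 -> [195, 987]
L3: h(195,987)=(195*31+987)%997=53 -> [53]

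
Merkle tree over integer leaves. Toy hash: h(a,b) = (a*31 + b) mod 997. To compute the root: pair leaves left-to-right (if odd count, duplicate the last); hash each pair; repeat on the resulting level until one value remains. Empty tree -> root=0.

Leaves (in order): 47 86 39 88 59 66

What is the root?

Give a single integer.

L0: [47, 86, 39, 88, 59, 66]
L1: h(47,86)=(47*31+86)%997=546 h(39,88)=(39*31+88)%997=300 h(59,66)=(59*31+66)%997=898 -> [546, 300, 898]
L2: h(546,300)=(546*31+300)%997=277 h(898,898)=(898*31+898)%997=820 -> [277, 820]
L3: h(277,820)=(277*31+820)%997=434 -> [434]

Answer: 434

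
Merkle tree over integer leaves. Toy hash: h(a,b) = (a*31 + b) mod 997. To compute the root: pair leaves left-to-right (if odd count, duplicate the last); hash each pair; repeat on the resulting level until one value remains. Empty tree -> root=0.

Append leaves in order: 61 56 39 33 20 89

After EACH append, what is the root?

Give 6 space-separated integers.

Answer: 61 950 788 782 854 71

Derivation:
After append 61 (leaves=[61]):
  L0: [61]
  root=61
After append 56 (leaves=[61, 56]):
  L0: [61, 56]
  L1: h(61,56)=(61*31+56)%997=950 -> [950]
  root=950
After append 39 (leaves=[61, 56, 39]):
  L0: [61, 56, 39]
  L1: h(61,56)=(61*31+56)%997=950 h(39,39)=(39*31+39)%997=251 -> [950, 251]
  L2: h(950,251)=(950*31+251)%997=788 -> [788]
  root=788
After append 33 (leaves=[61, 56, 39, 33]):
  L0: [61, 56, 39, 33]
  L1: h(61,56)=(61*31+56)%997=950 h(39,33)=(39*31+33)%997=245 -> [950, 245]
  L2: h(950,245)=(950*31+245)%997=782 -> [782]
  root=782
After append 20 (leaves=[61, 56, 39, 33, 20]):
  L0: [61, 56, 39, 33, 20]
  L1: h(61,56)=(61*31+56)%997=950 h(39,33)=(39*31+33)%997=245 h(20,20)=(20*31+20)%997=640 -> [950, 245, 640]
  L2: h(950,245)=(950*31+245)%997=782 h(640,640)=(640*31+640)%997=540 -> [782, 540]
  L3: h(782,540)=(782*31+540)%997=854 -> [854]
  root=854
After append 89 (leaves=[61, 56, 39, 33, 20, 89]):
  L0: [61, 56, 39, 33, 20, 89]
  L1: h(61,56)=(61*31+56)%997=950 h(39,33)=(39*31+33)%997=245 h(20,89)=(20*31+89)%997=709 -> [950, 245, 709]
  L2: h(950,245)=(950*31+245)%997=782 h(709,709)=(709*31+709)%997=754 -> [782, 754]
  L3: h(782,754)=(782*31+754)%997=71 -> [71]
  root=71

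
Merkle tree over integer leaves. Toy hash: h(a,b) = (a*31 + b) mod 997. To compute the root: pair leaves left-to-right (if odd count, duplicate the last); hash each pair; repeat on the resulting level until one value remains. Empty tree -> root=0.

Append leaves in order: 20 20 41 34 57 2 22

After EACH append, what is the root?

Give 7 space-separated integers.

Answer: 20 640 215 208 11 245 177

Derivation:
After append 20 (leaves=[20]):
  L0: [20]
  root=20
After append 20 (leaves=[20, 20]):
  L0: [20, 20]
  L1: h(20,20)=(20*31+20)%997=640 -> [640]
  root=640
After append 41 (leaves=[20, 20, 41]):
  L0: [20, 20, 41]
  L1: h(20,20)=(20*31+20)%997=640 h(41,41)=(41*31+41)%997=315 -> [640, 315]
  L2: h(640,315)=(640*31+315)%997=215 -> [215]
  root=215
After append 34 (leaves=[20, 20, 41, 34]):
  L0: [20, 20, 41, 34]
  L1: h(20,20)=(20*31+20)%997=640 h(41,34)=(41*31+34)%997=308 -> [640, 308]
  L2: h(640,308)=(640*31+308)%997=208 -> [208]
  root=208
After append 57 (leaves=[20, 20, 41, 34, 57]):
  L0: [20, 20, 41, 34, 57]
  L1: h(20,20)=(20*31+20)%997=640 h(41,34)=(41*31+34)%997=308 h(57,57)=(57*31+57)%997=827 -> [640, 308, 827]
  L2: h(640,308)=(640*31+308)%997=208 h(827,827)=(827*31+827)%997=542 -> [208, 542]
  L3: h(208,542)=(208*31+542)%997=11 -> [11]
  root=11
After append 2 (leaves=[20, 20, 41, 34, 57, 2]):
  L0: [20, 20, 41, 34, 57, 2]
  L1: h(20,20)=(20*31+20)%997=640 h(41,34)=(41*31+34)%997=308 h(57,2)=(57*31+2)%997=772 -> [640, 308, 772]
  L2: h(640,308)=(640*31+308)%997=208 h(772,772)=(772*31+772)%997=776 -> [208, 776]
  L3: h(208,776)=(208*31+776)%997=245 -> [245]
  root=245
After append 22 (leaves=[20, 20, 41, 34, 57, 2, 22]):
  L0: [20, 20, 41, 34, 57, 2, 22]
  L1: h(20,20)=(20*31+20)%997=640 h(41,34)=(41*31+34)%997=308 h(57,2)=(57*31+2)%997=772 h(22,22)=(22*31+22)%997=704 -> [640, 308, 772, 704]
  L2: h(640,308)=(640*31+308)%997=208 h(772,704)=(772*31+704)%997=708 -> [208, 708]
  L3: h(208,708)=(208*31+708)%997=177 -> [177]
  root=177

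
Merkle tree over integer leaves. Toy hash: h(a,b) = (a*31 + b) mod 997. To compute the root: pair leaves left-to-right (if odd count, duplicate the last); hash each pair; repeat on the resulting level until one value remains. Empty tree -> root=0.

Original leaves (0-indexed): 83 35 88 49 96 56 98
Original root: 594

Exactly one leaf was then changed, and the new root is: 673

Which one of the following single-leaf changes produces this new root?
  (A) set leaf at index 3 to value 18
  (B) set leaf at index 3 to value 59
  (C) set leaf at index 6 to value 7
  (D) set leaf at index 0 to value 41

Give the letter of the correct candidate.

Original leaves: [83, 35, 88, 49, 96, 56, 98]
Target new root: 673
Try each candidate change and compute the resulting root:
Candidate A: set leaf[3] = 18 -> leaves = [83, 35, 88, 18, 96, 56, 98]
  L0: [83, 35, 88, 18, 96, 56, 98]
  L1: h(83,35)=(83*31+35)%997=614 h(88,18)=(88*31+18)%997=752 h(96,56)=(96*31+56)%997=41 h(98,98)=(98*31+98)%997=145 -> [614, 752, 41, 145]
  L2: h(614,752)=(614*31+752)%997=843 h(41,145)=(41*31+145)%997=419 -> [843, 419]
  L3: h(843,419)=(843*31+419)%997=630 -> [630]
  root = 630 != target 673
Candidate B: set leaf[3] = 59 -> leaves = [83, 35, 88, 59, 96, 56, 98]
  L0: [83, 35, 88, 59, 96, 56, 98]
  L1: h(83,35)=(83*31+35)%997=614 h(88,59)=(88*31+59)%997=793 h(96,56)=(96*31+56)%997=41 h(98,98)=(98*31+98)%997=145 -> [614, 793, 41, 145]
  L2: h(614,793)=(614*31+793)%997=884 h(41,145)=(41*31+145)%997=419 -> [884, 419]
  L3: h(884,419)=(884*31+419)%997=904 -> [904]
  root = 904 != target 673
Candidate C: set leaf[6] = 7 -> leaves = [83, 35, 88, 49, 96, 56, 7]
  L0: [83, 35, 88, 49, 96, 56, 7]
  L1: h(83,35)=(83*31+35)%997=614 h(88,49)=(88*31+49)%997=783 h(96,56)=(96*31+56)%997=41 h(7,7)=(7*31+7)%997=224 -> [614, 783, 41, 224]
  L2: h(614,783)=(614*31+783)%997=874 h(41,224)=(41*31+224)%997=498 -> [874, 498]
  L3: h(874,498)=(874*31+498)%997=673 -> [673]
  root = 673 == target 673  ** MATCH **
Candidate D: set leaf[0] = 41 -> leaves = [41, 35, 88, 49, 96, 56, 98]
  L0: [41, 35, 88, 49, 96, 56, 98]
  L1: h(41,35)=(41*31+35)%997=309 h(88,49)=(88*31+49)%997=783 h(96,56)=(96*31+56)%997=41 h(98,98)=(98*31+98)%997=145 -> [309, 783, 41, 145]
  L2: h(309,783)=(309*31+783)%997=392 h(41,145)=(41*31+145)%997=419 -> [392, 419]
  L3: h(392,419)=(392*31+419)%997=607 -> [607]
  root = 607 != target 673
Candidate C produces the target root.

Answer: C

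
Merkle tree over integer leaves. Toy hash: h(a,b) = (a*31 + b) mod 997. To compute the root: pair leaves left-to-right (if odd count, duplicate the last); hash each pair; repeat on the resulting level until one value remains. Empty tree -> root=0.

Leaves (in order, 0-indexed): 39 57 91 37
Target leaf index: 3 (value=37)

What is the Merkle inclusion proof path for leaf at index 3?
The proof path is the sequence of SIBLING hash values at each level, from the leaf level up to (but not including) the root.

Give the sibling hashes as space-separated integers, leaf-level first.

L0 (leaves): [39, 57, 91, 37], target index=3
L1: h(39,57)=(39*31+57)%997=269 [pair 0] h(91,37)=(91*31+37)%997=864 [pair 1] -> [269, 864]
  Sibling for proof at L0: 91
L2: h(269,864)=(269*31+864)%997=230 [pair 0] -> [230]
  Sibling for proof at L1: 269
Root: 230
Proof path (sibling hashes from leaf to root): [91, 269]

Answer: 91 269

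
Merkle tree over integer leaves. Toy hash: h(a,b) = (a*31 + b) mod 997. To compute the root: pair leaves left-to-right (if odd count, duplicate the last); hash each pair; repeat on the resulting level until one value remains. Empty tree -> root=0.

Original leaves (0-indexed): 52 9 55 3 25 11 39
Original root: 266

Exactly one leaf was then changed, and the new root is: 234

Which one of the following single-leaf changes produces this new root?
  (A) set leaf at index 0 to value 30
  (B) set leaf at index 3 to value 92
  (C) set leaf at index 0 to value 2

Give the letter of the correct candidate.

Original leaves: [52, 9, 55, 3, 25, 11, 39]
Target new root: 234
Try each candidate change and compute the resulting root:
Candidate A: set leaf[0] = 30 -> leaves = [30, 9, 55, 3, 25, 11, 39]
  L0: [30, 9, 55, 3, 25, 11, 39]
  L1: h(30,9)=(30*31+9)%997=939 h(55,3)=(55*31+3)%997=711 h(25,11)=(25*31+11)%997=786 h(39,39)=(39*31+39)%997=251 -> [939, 711, 786, 251]
  L2: h(939,711)=(939*31+711)%997=907 h(786,251)=(786*31+251)%997=689 -> [907, 689]
  L3: h(907,689)=(907*31+689)%997=890 -> [890]
  root = 890 != target 234
Candidate B: set leaf[3] = 92 -> leaves = [52, 9, 55, 92, 25, 11, 39]
  L0: [52, 9, 55, 92, 25, 11, 39]
  L1: h(52,9)=(52*31+9)%997=624 h(55,92)=(55*31+92)%997=800 h(25,11)=(25*31+11)%997=786 h(39,39)=(39*31+39)%997=251 -> [624, 800, 786, 251]
  L2: h(624,800)=(624*31+800)%997=204 h(786,251)=(786*31+251)%997=689 -> [204, 689]
  L3: h(204,689)=(204*31+689)%997=34 -> [34]
  root = 34 != target 234
Candidate C: set leaf[0] = 2 -> leaves = [2, 9, 55, 3, 25, 11, 39]
  L0: [2, 9, 55, 3, 25, 11, 39]
  L1: h(2,9)=(2*31+9)%997=71 h(55,3)=(55*31+3)%997=711 h(25,11)=(25*31+11)%997=786 h(39,39)=(39*31+39)%997=251 -> [71, 711, 786, 251]
  L2: h(71,711)=(71*31+711)%997=918 h(786,251)=(786*31+251)%997=689 -> [918, 689]
  L3: h(918,689)=(918*31+689)%997=234 -> [234]
  root = 234 == target 234  ** MATCH **
Candidate C produces the target root.

Answer: C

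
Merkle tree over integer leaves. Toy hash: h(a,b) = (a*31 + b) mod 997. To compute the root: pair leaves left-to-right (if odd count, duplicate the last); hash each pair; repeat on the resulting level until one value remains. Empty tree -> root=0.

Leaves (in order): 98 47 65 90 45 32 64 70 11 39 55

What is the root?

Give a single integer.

L0: [98, 47, 65, 90, 45, 32, 64, 70, 11, 39, 55]
L1: h(98,47)=(98*31+47)%997=94 h(65,90)=(65*31+90)%997=111 h(45,32)=(45*31+32)%997=430 h(64,70)=(64*31+70)%997=60 h(11,39)=(11*31+39)%997=380 h(55,55)=(55*31+55)%997=763 -> [94, 111, 430, 60, 380, 763]
L2: h(94,111)=(94*31+111)%997=34 h(430,60)=(430*31+60)%997=429 h(380,763)=(380*31+763)%997=579 -> [34, 429, 579]
L3: h(34,429)=(34*31+429)%997=486 h(579,579)=(579*31+579)%997=582 -> [486, 582]
L4: h(486,582)=(486*31+582)%997=693 -> [693]

Answer: 693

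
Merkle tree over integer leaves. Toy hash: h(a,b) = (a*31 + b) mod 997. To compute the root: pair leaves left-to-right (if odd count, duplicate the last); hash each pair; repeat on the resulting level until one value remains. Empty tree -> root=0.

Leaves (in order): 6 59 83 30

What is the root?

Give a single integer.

L0: [6, 59, 83, 30]
L1: h(6,59)=(6*31+59)%997=245 h(83,30)=(83*31+30)%997=609 -> [245, 609]
L2: h(245,609)=(245*31+609)%997=228 -> [228]

Answer: 228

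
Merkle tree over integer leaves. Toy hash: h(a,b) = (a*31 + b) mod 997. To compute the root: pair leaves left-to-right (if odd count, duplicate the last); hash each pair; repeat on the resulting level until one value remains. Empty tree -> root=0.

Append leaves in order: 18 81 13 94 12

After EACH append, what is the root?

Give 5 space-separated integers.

Answer: 18 639 285 366 703

Derivation:
After append 18 (leaves=[18]):
  L0: [18]
  root=18
After append 81 (leaves=[18, 81]):
  L0: [18, 81]
  L1: h(18,81)=(18*31+81)%997=639 -> [639]
  root=639
After append 13 (leaves=[18, 81, 13]):
  L0: [18, 81, 13]
  L1: h(18,81)=(18*31+81)%997=639 h(13,13)=(13*31+13)%997=416 -> [639, 416]
  L2: h(639,416)=(639*31+416)%997=285 -> [285]
  root=285
After append 94 (leaves=[18, 81, 13, 94]):
  L0: [18, 81, 13, 94]
  L1: h(18,81)=(18*31+81)%997=639 h(13,94)=(13*31+94)%997=497 -> [639, 497]
  L2: h(639,497)=(639*31+497)%997=366 -> [366]
  root=366
After append 12 (leaves=[18, 81, 13, 94, 12]):
  L0: [18, 81, 13, 94, 12]
  L1: h(18,81)=(18*31+81)%997=639 h(13,94)=(13*31+94)%997=497 h(12,12)=(12*31+12)%997=384 -> [639, 497, 384]
  L2: h(639,497)=(639*31+497)%997=366 h(384,384)=(384*31+384)%997=324 -> [366, 324]
  L3: h(366,324)=(366*31+324)%997=703 -> [703]
  root=703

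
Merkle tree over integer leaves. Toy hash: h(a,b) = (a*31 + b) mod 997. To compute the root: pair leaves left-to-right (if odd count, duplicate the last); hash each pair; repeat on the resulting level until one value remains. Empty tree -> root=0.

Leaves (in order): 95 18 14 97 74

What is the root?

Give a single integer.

L0: [95, 18, 14, 97, 74]
L1: h(95,18)=(95*31+18)%997=969 h(14,97)=(14*31+97)%997=531 h(74,74)=(74*31+74)%997=374 -> [969, 531, 374]
L2: h(969,531)=(969*31+531)%997=660 h(374,374)=(374*31+374)%997=4 -> [660, 4]
L3: h(660,4)=(660*31+4)%997=524 -> [524]

Answer: 524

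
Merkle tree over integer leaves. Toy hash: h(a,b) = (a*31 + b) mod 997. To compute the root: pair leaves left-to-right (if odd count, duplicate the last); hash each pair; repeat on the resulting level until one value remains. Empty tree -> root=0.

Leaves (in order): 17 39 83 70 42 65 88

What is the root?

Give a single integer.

L0: [17, 39, 83, 70, 42, 65, 88]
L1: h(17,39)=(17*31+39)%997=566 h(83,70)=(83*31+70)%997=649 h(42,65)=(42*31+65)%997=370 h(88,88)=(88*31+88)%997=822 -> [566, 649, 370, 822]
L2: h(566,649)=(566*31+649)%997=249 h(370,822)=(370*31+822)%997=328 -> [249, 328]
L3: h(249,328)=(249*31+328)%997=71 -> [71]

Answer: 71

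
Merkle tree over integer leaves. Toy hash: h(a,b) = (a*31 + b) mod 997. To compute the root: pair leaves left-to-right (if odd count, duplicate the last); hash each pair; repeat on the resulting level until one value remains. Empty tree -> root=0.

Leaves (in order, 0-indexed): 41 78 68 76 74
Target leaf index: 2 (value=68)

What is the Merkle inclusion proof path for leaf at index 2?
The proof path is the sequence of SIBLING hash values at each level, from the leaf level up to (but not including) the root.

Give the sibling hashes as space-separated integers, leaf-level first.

L0 (leaves): [41, 78, 68, 76, 74], target index=2
L1: h(41,78)=(41*31+78)%997=352 [pair 0] h(68,76)=(68*31+76)%997=190 [pair 1] h(74,74)=(74*31+74)%997=374 [pair 2] -> [352, 190, 374]
  Sibling for proof at L0: 76
L2: h(352,190)=(352*31+190)%997=135 [pair 0] h(374,374)=(374*31+374)%997=4 [pair 1] -> [135, 4]
  Sibling for proof at L1: 352
L3: h(135,4)=(135*31+4)%997=201 [pair 0] -> [201]
  Sibling for proof at L2: 4
Root: 201
Proof path (sibling hashes from leaf to root): [76, 352, 4]

Answer: 76 352 4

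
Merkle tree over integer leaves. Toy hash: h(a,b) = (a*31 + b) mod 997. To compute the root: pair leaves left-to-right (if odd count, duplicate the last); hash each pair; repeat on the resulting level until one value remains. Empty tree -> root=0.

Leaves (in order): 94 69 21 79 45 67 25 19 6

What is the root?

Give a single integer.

L0: [94, 69, 21, 79, 45, 67, 25, 19, 6]
L1: h(94,69)=(94*31+69)%997=989 h(21,79)=(21*31+79)%997=730 h(45,67)=(45*31+67)%997=465 h(25,19)=(25*31+19)%997=794 h(6,6)=(6*31+6)%997=192 -> [989, 730, 465, 794, 192]
L2: h(989,730)=(989*31+730)%997=482 h(465,794)=(465*31+794)%997=254 h(192,192)=(192*31+192)%997=162 -> [482, 254, 162]
L3: h(482,254)=(482*31+254)%997=241 h(162,162)=(162*31+162)%997=199 -> [241, 199]
L4: h(241,199)=(241*31+199)%997=691 -> [691]

Answer: 691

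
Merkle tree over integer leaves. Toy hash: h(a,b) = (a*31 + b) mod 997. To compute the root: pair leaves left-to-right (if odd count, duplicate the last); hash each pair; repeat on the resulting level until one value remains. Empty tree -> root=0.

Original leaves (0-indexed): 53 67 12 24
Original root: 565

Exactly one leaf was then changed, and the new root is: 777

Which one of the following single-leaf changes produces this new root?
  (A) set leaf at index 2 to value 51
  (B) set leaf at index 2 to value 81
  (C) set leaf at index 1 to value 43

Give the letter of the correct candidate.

Original leaves: [53, 67, 12, 24]
Target new root: 777
Try each candidate change and compute the resulting root:
Candidate A: set leaf[2] = 51 -> leaves = [53, 67, 51, 24]
  L0: [53, 67, 51, 24]
  L1: h(53,67)=(53*31+67)%997=713 h(51,24)=(51*31+24)%997=608 -> [713, 608]
  L2: h(713,608)=(713*31+608)%997=777 -> [777]
  root = 777 == target 777  ** MATCH **
Candidate B: set leaf[2] = 81 -> leaves = [53, 67, 81, 24]
  L0: [53, 67, 81, 24]
  L1: h(53,67)=(53*31+67)%997=713 h(81,24)=(81*31+24)%997=541 -> [713, 541]
  L2: h(713,541)=(713*31+541)%997=710 -> [710]
  root = 710 != target 777
Candidate C: set leaf[1] = 43 -> leaves = [53, 43, 12, 24]
  L0: [53, 43, 12, 24]
  L1: h(53,43)=(53*31+43)%997=689 h(12,24)=(12*31+24)%997=396 -> [689, 396]
  L2: h(689,396)=(689*31+396)%997=818 -> [818]
  root = 818 != target 777
Candidate A produces the target root.

Answer: A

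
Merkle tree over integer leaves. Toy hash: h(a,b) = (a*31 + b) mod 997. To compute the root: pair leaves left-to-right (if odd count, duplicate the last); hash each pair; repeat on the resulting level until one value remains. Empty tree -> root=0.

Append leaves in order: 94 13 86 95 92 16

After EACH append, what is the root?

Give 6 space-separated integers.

Answer: 94 933 768 777 649 211

Derivation:
After append 94 (leaves=[94]):
  L0: [94]
  root=94
After append 13 (leaves=[94, 13]):
  L0: [94, 13]
  L1: h(94,13)=(94*31+13)%997=933 -> [933]
  root=933
After append 86 (leaves=[94, 13, 86]):
  L0: [94, 13, 86]
  L1: h(94,13)=(94*31+13)%997=933 h(86,86)=(86*31+86)%997=758 -> [933, 758]
  L2: h(933,758)=(933*31+758)%997=768 -> [768]
  root=768
After append 95 (leaves=[94, 13, 86, 95]):
  L0: [94, 13, 86, 95]
  L1: h(94,13)=(94*31+13)%997=933 h(86,95)=(86*31+95)%997=767 -> [933, 767]
  L2: h(933,767)=(933*31+767)%997=777 -> [777]
  root=777
After append 92 (leaves=[94, 13, 86, 95, 92]):
  L0: [94, 13, 86, 95, 92]
  L1: h(94,13)=(94*31+13)%997=933 h(86,95)=(86*31+95)%997=767 h(92,92)=(92*31+92)%997=950 -> [933, 767, 950]
  L2: h(933,767)=(933*31+767)%997=777 h(950,950)=(950*31+950)%997=490 -> [777, 490]
  L3: h(777,490)=(777*31+490)%997=649 -> [649]
  root=649
After append 16 (leaves=[94, 13, 86, 95, 92, 16]):
  L0: [94, 13, 86, 95, 92, 16]
  L1: h(94,13)=(94*31+13)%997=933 h(86,95)=(86*31+95)%997=767 h(92,16)=(92*31+16)%997=874 -> [933, 767, 874]
  L2: h(933,767)=(933*31+767)%997=777 h(874,874)=(874*31+874)%997=52 -> [777, 52]
  L3: h(777,52)=(777*31+52)%997=211 -> [211]
  root=211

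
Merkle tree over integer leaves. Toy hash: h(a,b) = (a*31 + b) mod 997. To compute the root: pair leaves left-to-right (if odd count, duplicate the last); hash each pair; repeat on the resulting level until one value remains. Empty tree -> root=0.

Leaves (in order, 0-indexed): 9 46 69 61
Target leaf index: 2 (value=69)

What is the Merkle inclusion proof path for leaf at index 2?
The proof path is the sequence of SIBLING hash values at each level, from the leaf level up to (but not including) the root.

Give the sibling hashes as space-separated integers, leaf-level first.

Answer: 61 325

Derivation:
L0 (leaves): [9, 46, 69, 61], target index=2
L1: h(9,46)=(9*31+46)%997=325 [pair 0] h(69,61)=(69*31+61)%997=206 [pair 1] -> [325, 206]
  Sibling for proof at L0: 61
L2: h(325,206)=(325*31+206)%997=311 [pair 0] -> [311]
  Sibling for proof at L1: 325
Root: 311
Proof path (sibling hashes from leaf to root): [61, 325]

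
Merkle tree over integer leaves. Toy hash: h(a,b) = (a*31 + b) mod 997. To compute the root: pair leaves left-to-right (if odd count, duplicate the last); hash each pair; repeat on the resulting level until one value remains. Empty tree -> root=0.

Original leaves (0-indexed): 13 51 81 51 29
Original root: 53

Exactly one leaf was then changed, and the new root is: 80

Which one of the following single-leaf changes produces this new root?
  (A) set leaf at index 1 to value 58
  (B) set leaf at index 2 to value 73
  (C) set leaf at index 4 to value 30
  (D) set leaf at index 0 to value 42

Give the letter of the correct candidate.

Answer: C

Derivation:
Original leaves: [13, 51, 81, 51, 29]
Target new root: 80
Try each candidate change and compute the resulting root:
Candidate A: set leaf[1] = 58 -> leaves = [13, 58, 81, 51, 29]
  L0: [13, 58, 81, 51, 29]
  L1: h(13,58)=(13*31+58)%997=461 h(81,51)=(81*31+51)%997=568 h(29,29)=(29*31+29)%997=928 -> [461, 568, 928]
  L2: h(461,568)=(461*31+568)%997=901 h(928,928)=(928*31+928)%997=783 -> [901, 783]
  L3: h(901,783)=(901*31+783)%997=798 -> [798]
  root = 798 != target 80
Candidate B: set leaf[2] = 73 -> leaves = [13, 51, 73, 51, 29]
  L0: [13, 51, 73, 51, 29]
  L1: h(13,51)=(13*31+51)%997=454 h(73,51)=(73*31+51)%997=320 h(29,29)=(29*31+29)%997=928 -> [454, 320, 928]
  L2: h(454,320)=(454*31+320)%997=436 h(928,928)=(928*31+928)%997=783 -> [436, 783]
  L3: h(436,783)=(436*31+783)%997=341 -> [341]
  root = 341 != target 80
Candidate C: set leaf[4] = 30 -> leaves = [13, 51, 81, 51, 30]
  L0: [13, 51, 81, 51, 30]
  L1: h(13,51)=(13*31+51)%997=454 h(81,51)=(81*31+51)%997=568 h(30,30)=(30*31+30)%997=960 -> [454, 568, 960]
  L2: h(454,568)=(454*31+568)%997=684 h(960,960)=(960*31+960)%997=810 -> [684, 810]
  L3: h(684,810)=(684*31+810)%997=80 -> [80]
  root = 80 == target 80  ** MATCH **
Candidate D: set leaf[0] = 42 -> leaves = [42, 51, 81, 51, 29]
  L0: [42, 51, 81, 51, 29]
  L1: h(42,51)=(42*31+51)%997=356 h(81,51)=(81*31+51)%997=568 h(29,29)=(29*31+29)%997=928 -> [356, 568, 928]
  L2: h(356,568)=(356*31+568)%997=637 h(928,928)=(928*31+928)%997=783 -> [637, 783]
  L3: h(637,783)=(637*31+783)%997=590 -> [590]
  root = 590 != target 80
Candidate C produces the target root.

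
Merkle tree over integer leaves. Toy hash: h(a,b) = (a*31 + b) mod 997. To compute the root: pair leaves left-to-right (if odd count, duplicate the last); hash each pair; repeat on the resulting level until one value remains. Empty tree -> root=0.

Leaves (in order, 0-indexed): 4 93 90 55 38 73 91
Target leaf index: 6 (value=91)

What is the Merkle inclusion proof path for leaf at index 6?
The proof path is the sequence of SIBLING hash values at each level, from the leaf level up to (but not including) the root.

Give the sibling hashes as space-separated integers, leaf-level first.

L0 (leaves): [4, 93, 90, 55, 38, 73, 91], target index=6
L1: h(4,93)=(4*31+93)%997=217 [pair 0] h(90,55)=(90*31+55)%997=851 [pair 1] h(38,73)=(38*31+73)%997=254 [pair 2] h(91,91)=(91*31+91)%997=918 [pair 3] -> [217, 851, 254, 918]
  Sibling for proof at L0: 91
L2: h(217,851)=(217*31+851)%997=599 [pair 0] h(254,918)=(254*31+918)%997=816 [pair 1] -> [599, 816]
  Sibling for proof at L1: 254
L3: h(599,816)=(599*31+816)%997=442 [pair 0] -> [442]
  Sibling for proof at L2: 599
Root: 442
Proof path (sibling hashes from leaf to root): [91, 254, 599]

Answer: 91 254 599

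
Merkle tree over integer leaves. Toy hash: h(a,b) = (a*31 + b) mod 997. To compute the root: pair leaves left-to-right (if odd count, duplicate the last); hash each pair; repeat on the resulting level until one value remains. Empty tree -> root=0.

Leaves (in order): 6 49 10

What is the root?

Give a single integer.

L0: [6, 49, 10]
L1: h(6,49)=(6*31+49)%997=235 h(10,10)=(10*31+10)%997=320 -> [235, 320]
L2: h(235,320)=(235*31+320)%997=626 -> [626]

Answer: 626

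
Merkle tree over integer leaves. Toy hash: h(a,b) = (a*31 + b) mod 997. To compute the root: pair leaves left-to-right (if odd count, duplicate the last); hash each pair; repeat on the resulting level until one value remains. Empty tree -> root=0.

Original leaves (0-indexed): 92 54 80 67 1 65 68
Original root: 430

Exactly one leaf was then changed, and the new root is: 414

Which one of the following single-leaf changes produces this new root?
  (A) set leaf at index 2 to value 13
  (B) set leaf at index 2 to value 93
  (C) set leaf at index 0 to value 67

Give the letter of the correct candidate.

Answer: C

Derivation:
Original leaves: [92, 54, 80, 67, 1, 65, 68]
Target new root: 414
Try each candidate change and compute the resulting root:
Candidate A: set leaf[2] = 13 -> leaves = [92, 54, 13, 67, 1, 65, 68]
  L0: [92, 54, 13, 67, 1, 65, 68]
  L1: h(92,54)=(92*31+54)%997=912 h(13,67)=(13*31+67)%997=470 h(1,65)=(1*31+65)%997=96 h(68,68)=(68*31+68)%997=182 -> [912, 470, 96, 182]
  L2: h(912,470)=(912*31+470)%997=826 h(96,182)=(96*31+182)%997=167 -> [826, 167]
  L3: h(826,167)=(826*31+167)%997=848 -> [848]
  root = 848 != target 414
Candidate B: set leaf[2] = 93 -> leaves = [92, 54, 93, 67, 1, 65, 68]
  L0: [92, 54, 93, 67, 1, 65, 68]
  L1: h(92,54)=(92*31+54)%997=912 h(93,67)=(93*31+67)%997=956 h(1,65)=(1*31+65)%997=96 h(68,68)=(68*31+68)%997=182 -> [912, 956, 96, 182]
  L2: h(912,956)=(912*31+956)%997=315 h(96,182)=(96*31+182)%997=167 -> [315, 167]
  L3: h(315,167)=(315*31+167)%997=959 -> [959]
  root = 959 != target 414
Candidate C: set leaf[0] = 67 -> leaves = [67, 54, 80, 67, 1, 65, 68]
  L0: [67, 54, 80, 67, 1, 65, 68]
  L1: h(67,54)=(67*31+54)%997=137 h(80,67)=(80*31+67)%997=553 h(1,65)=(1*31+65)%997=96 h(68,68)=(68*31+68)%997=182 -> [137, 553, 96, 182]
  L2: h(137,553)=(137*31+553)%997=812 h(96,182)=(96*31+182)%997=167 -> [812, 167]
  L3: h(812,167)=(812*31+167)%997=414 -> [414]
  root = 414 == target 414  ** MATCH **
Candidate C produces the target root.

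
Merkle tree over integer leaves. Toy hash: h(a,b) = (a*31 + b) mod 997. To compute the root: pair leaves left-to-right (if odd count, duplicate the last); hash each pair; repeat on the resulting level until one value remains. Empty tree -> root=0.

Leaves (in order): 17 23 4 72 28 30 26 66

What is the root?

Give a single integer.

Answer: 31

Derivation:
L0: [17, 23, 4, 72, 28, 30, 26, 66]
L1: h(17,23)=(17*31+23)%997=550 h(4,72)=(4*31+72)%997=196 h(28,30)=(28*31+30)%997=898 h(26,66)=(26*31+66)%997=872 -> [550, 196, 898, 872]
L2: h(550,196)=(550*31+196)%997=297 h(898,872)=(898*31+872)%997=794 -> [297, 794]
L3: h(297,794)=(297*31+794)%997=31 -> [31]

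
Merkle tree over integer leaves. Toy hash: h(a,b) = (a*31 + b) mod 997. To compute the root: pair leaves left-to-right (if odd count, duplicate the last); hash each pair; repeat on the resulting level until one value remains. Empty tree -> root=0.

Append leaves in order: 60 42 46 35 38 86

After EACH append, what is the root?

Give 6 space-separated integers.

After append 60 (leaves=[60]):
  L0: [60]
  root=60
After append 42 (leaves=[60, 42]):
  L0: [60, 42]
  L1: h(60,42)=(60*31+42)%997=905 -> [905]
  root=905
After append 46 (leaves=[60, 42, 46]):
  L0: [60, 42, 46]
  L1: h(60,42)=(60*31+42)%997=905 h(46,46)=(46*31+46)%997=475 -> [905, 475]
  L2: h(905,475)=(905*31+475)%997=614 -> [614]
  root=614
After append 35 (leaves=[60, 42, 46, 35]):
  L0: [60, 42, 46, 35]
  L1: h(60,42)=(60*31+42)%997=905 h(46,35)=(46*31+35)%997=464 -> [905, 464]
  L2: h(905,464)=(905*31+464)%997=603 -> [603]
  root=603
After append 38 (leaves=[60, 42, 46, 35, 38]):
  L0: [60, 42, 46, 35, 38]
  L1: h(60,42)=(60*31+42)%997=905 h(46,35)=(46*31+35)%997=464 h(38,38)=(38*31+38)%997=219 -> [905, 464, 219]
  L2: h(905,464)=(905*31+464)%997=603 h(219,219)=(219*31+219)%997=29 -> [603, 29]
  L3: h(603,29)=(603*31+29)%997=776 -> [776]
  root=776
After append 86 (leaves=[60, 42, 46, 35, 38, 86]):
  L0: [60, 42, 46, 35, 38, 86]
  L1: h(60,42)=(60*31+42)%997=905 h(46,35)=(46*31+35)%997=464 h(38,86)=(38*31+86)%997=267 -> [905, 464, 267]
  L2: h(905,464)=(905*31+464)%997=603 h(267,267)=(267*31+267)%997=568 -> [603, 568]
  L3: h(603,568)=(603*31+568)%997=318 -> [318]
  root=318

Answer: 60 905 614 603 776 318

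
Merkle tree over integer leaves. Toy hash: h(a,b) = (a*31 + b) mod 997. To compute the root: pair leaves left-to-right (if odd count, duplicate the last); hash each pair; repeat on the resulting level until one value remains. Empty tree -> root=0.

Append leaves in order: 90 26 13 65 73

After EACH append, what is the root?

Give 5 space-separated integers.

Answer: 90 822 973 28 845

Derivation:
After append 90 (leaves=[90]):
  L0: [90]
  root=90
After append 26 (leaves=[90, 26]):
  L0: [90, 26]
  L1: h(90,26)=(90*31+26)%997=822 -> [822]
  root=822
After append 13 (leaves=[90, 26, 13]):
  L0: [90, 26, 13]
  L1: h(90,26)=(90*31+26)%997=822 h(13,13)=(13*31+13)%997=416 -> [822, 416]
  L2: h(822,416)=(822*31+416)%997=973 -> [973]
  root=973
After append 65 (leaves=[90, 26, 13, 65]):
  L0: [90, 26, 13, 65]
  L1: h(90,26)=(90*31+26)%997=822 h(13,65)=(13*31+65)%997=468 -> [822, 468]
  L2: h(822,468)=(822*31+468)%997=28 -> [28]
  root=28
After append 73 (leaves=[90, 26, 13, 65, 73]):
  L0: [90, 26, 13, 65, 73]
  L1: h(90,26)=(90*31+26)%997=822 h(13,65)=(13*31+65)%997=468 h(73,73)=(73*31+73)%997=342 -> [822, 468, 342]
  L2: h(822,468)=(822*31+468)%997=28 h(342,342)=(342*31+342)%997=974 -> [28, 974]
  L3: h(28,974)=(28*31+974)%997=845 -> [845]
  root=845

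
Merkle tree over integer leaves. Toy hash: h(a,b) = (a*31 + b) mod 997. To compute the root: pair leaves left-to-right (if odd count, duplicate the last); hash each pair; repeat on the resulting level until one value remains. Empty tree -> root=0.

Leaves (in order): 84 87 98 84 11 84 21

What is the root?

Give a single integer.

Answer: 792

Derivation:
L0: [84, 87, 98, 84, 11, 84, 21]
L1: h(84,87)=(84*31+87)%997=697 h(98,84)=(98*31+84)%997=131 h(11,84)=(11*31+84)%997=425 h(21,21)=(21*31+21)%997=672 -> [697, 131, 425, 672]
L2: h(697,131)=(697*31+131)%997=801 h(425,672)=(425*31+672)%997=886 -> [801, 886]
L3: h(801,886)=(801*31+886)%997=792 -> [792]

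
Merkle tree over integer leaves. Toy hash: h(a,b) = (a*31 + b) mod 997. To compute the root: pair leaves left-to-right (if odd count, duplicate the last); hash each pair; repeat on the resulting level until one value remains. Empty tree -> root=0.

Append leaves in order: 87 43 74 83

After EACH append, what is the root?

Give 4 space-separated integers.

Answer: 87 746 569 578

Derivation:
After append 87 (leaves=[87]):
  L0: [87]
  root=87
After append 43 (leaves=[87, 43]):
  L0: [87, 43]
  L1: h(87,43)=(87*31+43)%997=746 -> [746]
  root=746
After append 74 (leaves=[87, 43, 74]):
  L0: [87, 43, 74]
  L1: h(87,43)=(87*31+43)%997=746 h(74,74)=(74*31+74)%997=374 -> [746, 374]
  L2: h(746,374)=(746*31+374)%997=569 -> [569]
  root=569
After append 83 (leaves=[87, 43, 74, 83]):
  L0: [87, 43, 74, 83]
  L1: h(87,43)=(87*31+43)%997=746 h(74,83)=(74*31+83)%997=383 -> [746, 383]
  L2: h(746,383)=(746*31+383)%997=578 -> [578]
  root=578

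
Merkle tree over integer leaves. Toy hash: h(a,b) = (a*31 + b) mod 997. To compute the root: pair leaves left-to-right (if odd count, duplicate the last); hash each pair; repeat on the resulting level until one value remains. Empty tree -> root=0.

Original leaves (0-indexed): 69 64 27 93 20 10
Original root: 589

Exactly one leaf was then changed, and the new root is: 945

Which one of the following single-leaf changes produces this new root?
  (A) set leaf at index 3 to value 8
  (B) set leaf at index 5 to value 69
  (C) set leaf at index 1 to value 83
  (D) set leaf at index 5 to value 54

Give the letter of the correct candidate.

Answer: A

Derivation:
Original leaves: [69, 64, 27, 93, 20, 10]
Target new root: 945
Try each candidate change and compute the resulting root:
Candidate A: set leaf[3] = 8 -> leaves = [69, 64, 27, 8, 20, 10]
  L0: [69, 64, 27, 8, 20, 10]
  L1: h(69,64)=(69*31+64)%997=209 h(27,8)=(27*31+8)%997=845 h(20,10)=(20*31+10)%997=630 -> [209, 845, 630]
  L2: h(209,845)=(209*31+845)%997=345 h(630,630)=(630*31+630)%997=220 -> [345, 220]
  L3: h(345,220)=(345*31+220)%997=945 -> [945]
  root = 945 == target 945  ** MATCH **
Candidate B: set leaf[5] = 69 -> leaves = [69, 64, 27, 93, 20, 69]
  L0: [69, 64, 27, 93, 20, 69]
  L1: h(69,64)=(69*31+64)%997=209 h(27,93)=(27*31+93)%997=930 h(20,69)=(20*31+69)%997=689 -> [209, 930, 689]
  L2: h(209,930)=(209*31+930)%997=430 h(689,689)=(689*31+689)%997=114 -> [430, 114]
  L3: h(430,114)=(430*31+114)%997=483 -> [483]
  root = 483 != target 945
Candidate C: set leaf[1] = 83 -> leaves = [69, 83, 27, 93, 20, 10]
  L0: [69, 83, 27, 93, 20, 10]
  L1: h(69,83)=(69*31+83)%997=228 h(27,93)=(27*31+93)%997=930 h(20,10)=(20*31+10)%997=630 -> [228, 930, 630]
  L2: h(228,930)=(228*31+930)%997=22 h(630,630)=(630*31+630)%997=220 -> [22, 220]
  L3: h(22,220)=(22*31+220)%997=902 -> [902]
  root = 902 != target 945
Candidate D: set leaf[5] = 54 -> leaves = [69, 64, 27, 93, 20, 54]
  L0: [69, 64, 27, 93, 20, 54]
  L1: h(69,64)=(69*31+64)%997=209 h(27,93)=(27*31+93)%997=930 h(20,54)=(20*31+54)%997=674 -> [209, 930, 674]
  L2: h(209,930)=(209*31+930)%997=430 h(674,674)=(674*31+674)%997=631 -> [430, 631]
  L3: h(430,631)=(430*31+631)%997=3 -> [3]
  root = 3 != target 945
Candidate A produces the target root.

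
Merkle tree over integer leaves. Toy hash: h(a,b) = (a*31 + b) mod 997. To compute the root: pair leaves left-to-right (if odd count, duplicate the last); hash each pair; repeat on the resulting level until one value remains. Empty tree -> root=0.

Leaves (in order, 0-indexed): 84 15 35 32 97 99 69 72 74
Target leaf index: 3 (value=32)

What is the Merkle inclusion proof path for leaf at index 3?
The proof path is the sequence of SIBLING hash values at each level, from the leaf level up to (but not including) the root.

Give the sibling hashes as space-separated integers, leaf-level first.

Answer: 35 625 791 128

Derivation:
L0 (leaves): [84, 15, 35, 32, 97, 99, 69, 72, 74], target index=3
L1: h(84,15)=(84*31+15)%997=625 [pair 0] h(35,32)=(35*31+32)%997=120 [pair 1] h(97,99)=(97*31+99)%997=115 [pair 2] h(69,72)=(69*31+72)%997=217 [pair 3] h(74,74)=(74*31+74)%997=374 [pair 4] -> [625, 120, 115, 217, 374]
  Sibling for proof at L0: 35
L2: h(625,120)=(625*31+120)%997=552 [pair 0] h(115,217)=(115*31+217)%997=791 [pair 1] h(374,374)=(374*31+374)%997=4 [pair 2] -> [552, 791, 4]
  Sibling for proof at L1: 625
L3: h(552,791)=(552*31+791)%997=954 [pair 0] h(4,4)=(4*31+4)%997=128 [pair 1] -> [954, 128]
  Sibling for proof at L2: 791
L4: h(954,128)=(954*31+128)%997=789 [pair 0] -> [789]
  Sibling for proof at L3: 128
Root: 789
Proof path (sibling hashes from leaf to root): [35, 625, 791, 128]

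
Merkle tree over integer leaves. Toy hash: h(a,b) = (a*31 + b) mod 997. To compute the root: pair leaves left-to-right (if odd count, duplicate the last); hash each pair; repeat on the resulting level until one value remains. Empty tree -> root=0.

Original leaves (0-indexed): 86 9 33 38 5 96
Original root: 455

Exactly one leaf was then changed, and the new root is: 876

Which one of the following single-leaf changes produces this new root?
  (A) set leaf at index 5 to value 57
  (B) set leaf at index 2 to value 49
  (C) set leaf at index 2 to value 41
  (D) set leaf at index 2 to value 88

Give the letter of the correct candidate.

Original leaves: [86, 9, 33, 38, 5, 96]
Target new root: 876
Try each candidate change and compute the resulting root:
Candidate A: set leaf[5] = 57 -> leaves = [86, 9, 33, 38, 5, 57]
  L0: [86, 9, 33, 38, 5, 57]
  L1: h(86,9)=(86*31+9)%997=681 h(33,38)=(33*31+38)%997=64 h(5,57)=(5*31+57)%997=212 -> [681, 64, 212]
  L2: h(681,64)=(681*31+64)%997=238 h(212,212)=(212*31+212)%997=802 -> [238, 802]
  L3: h(238,802)=(238*31+802)%997=204 -> [204]
  root = 204 != target 876
Candidate B: set leaf[2] = 49 -> leaves = [86, 9, 49, 38, 5, 96]
  L0: [86, 9, 49, 38, 5, 96]
  L1: h(86,9)=(86*31+9)%997=681 h(49,38)=(49*31+38)%997=560 h(5,96)=(5*31+96)%997=251 -> [681, 560, 251]
  L2: h(681,560)=(681*31+560)%997=734 h(251,251)=(251*31+251)%997=56 -> [734, 56]
  L3: h(734,56)=(734*31+56)%997=876 -> [876]
  root = 876 == target 876  ** MATCH **
Candidate C: set leaf[2] = 41 -> leaves = [86, 9, 41, 38, 5, 96]
  L0: [86, 9, 41, 38, 5, 96]
  L1: h(86,9)=(86*31+9)%997=681 h(41,38)=(41*31+38)%997=312 h(5,96)=(5*31+96)%997=251 -> [681, 312, 251]
  L2: h(681,312)=(681*31+312)%997=486 h(251,251)=(251*31+251)%997=56 -> [486, 56]
  L3: h(486,56)=(486*31+56)%997=167 -> [167]
  root = 167 != target 876
Candidate D: set leaf[2] = 88 -> leaves = [86, 9, 88, 38, 5, 96]
  L0: [86, 9, 88, 38, 5, 96]
  L1: h(86,9)=(86*31+9)%997=681 h(88,38)=(88*31+38)%997=772 h(5,96)=(5*31+96)%997=251 -> [681, 772, 251]
  L2: h(681,772)=(681*31+772)%997=946 h(251,251)=(251*31+251)%997=56 -> [946, 56]
  L3: h(946,56)=(946*31+56)%997=469 -> [469]
  root = 469 != target 876
Candidate B produces the target root.

Answer: B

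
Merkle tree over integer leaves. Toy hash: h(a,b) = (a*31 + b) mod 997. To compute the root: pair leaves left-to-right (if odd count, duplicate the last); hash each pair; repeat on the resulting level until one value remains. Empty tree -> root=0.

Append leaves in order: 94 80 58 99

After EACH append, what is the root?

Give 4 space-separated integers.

After append 94 (leaves=[94]):
  L0: [94]
  root=94
After append 80 (leaves=[94, 80]):
  L0: [94, 80]
  L1: h(94,80)=(94*31+80)%997=3 -> [3]
  root=3
After append 58 (leaves=[94, 80, 58]):
  L0: [94, 80, 58]
  L1: h(94,80)=(94*31+80)%997=3 h(58,58)=(58*31+58)%997=859 -> [3, 859]
  L2: h(3,859)=(3*31+859)%997=952 -> [952]
  root=952
After append 99 (leaves=[94, 80, 58, 99]):
  L0: [94, 80, 58, 99]
  L1: h(94,80)=(94*31+80)%997=3 h(58,99)=(58*31+99)%997=900 -> [3, 900]
  L2: h(3,900)=(3*31+900)%997=993 -> [993]
  root=993

Answer: 94 3 952 993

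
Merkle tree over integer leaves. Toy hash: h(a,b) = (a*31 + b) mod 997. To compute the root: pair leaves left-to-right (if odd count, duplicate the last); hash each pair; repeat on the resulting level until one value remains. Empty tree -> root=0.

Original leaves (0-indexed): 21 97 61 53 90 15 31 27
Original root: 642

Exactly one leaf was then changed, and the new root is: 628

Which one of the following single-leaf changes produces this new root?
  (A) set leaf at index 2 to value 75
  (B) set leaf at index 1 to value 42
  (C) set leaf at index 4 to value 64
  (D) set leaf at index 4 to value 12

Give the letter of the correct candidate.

Answer: B

Derivation:
Original leaves: [21, 97, 61, 53, 90, 15, 31, 27]
Target new root: 628
Try each candidate change and compute the resulting root:
Candidate A: set leaf[2] = 75 -> leaves = [21, 97, 75, 53, 90, 15, 31, 27]
  L0: [21, 97, 75, 53, 90, 15, 31, 27]
  L1: h(21,97)=(21*31+97)%997=748 h(75,53)=(75*31+53)%997=384 h(90,15)=(90*31+15)%997=811 h(31,27)=(31*31+27)%997=988 -> [748, 384, 811, 988]
  L2: h(748,384)=(748*31+384)%997=641 h(811,988)=(811*31+988)%997=207 -> [641, 207]
  L3: h(641,207)=(641*31+207)%997=138 -> [138]
  root = 138 != target 628
Candidate B: set leaf[1] = 42 -> leaves = [21, 42, 61, 53, 90, 15, 31, 27]
  L0: [21, 42, 61, 53, 90, 15, 31, 27]
  L1: h(21,42)=(21*31+42)%997=693 h(61,53)=(61*31+53)%997=947 h(90,15)=(90*31+15)%997=811 h(31,27)=(31*31+27)%997=988 -> [693, 947, 811, 988]
  L2: h(693,947)=(693*31+947)%997=496 h(811,988)=(811*31+988)%997=207 -> [496, 207]
  L3: h(496,207)=(496*31+207)%997=628 -> [628]
  root = 628 == target 628  ** MATCH **
Candidate C: set leaf[4] = 64 -> leaves = [21, 97, 61, 53, 64, 15, 31, 27]
  L0: [21, 97, 61, 53, 64, 15, 31, 27]
  L1: h(21,97)=(21*31+97)%997=748 h(61,53)=(61*31+53)%997=947 h(64,15)=(64*31+15)%997=5 h(31,27)=(31*31+27)%997=988 -> [748, 947, 5, 988]
  L2: h(748,947)=(748*31+947)%997=207 h(5,988)=(5*31+988)%997=146 -> [207, 146]
  L3: h(207,146)=(207*31+146)%997=581 -> [581]
  root = 581 != target 628
Candidate D: set leaf[4] = 12 -> leaves = [21, 97, 61, 53, 12, 15, 31, 27]
  L0: [21, 97, 61, 53, 12, 15, 31, 27]
  L1: h(21,97)=(21*31+97)%997=748 h(61,53)=(61*31+53)%997=947 h(12,15)=(12*31+15)%997=387 h(31,27)=(31*31+27)%997=988 -> [748, 947, 387, 988]
  L2: h(748,947)=(748*31+947)%997=207 h(387,988)=(387*31+988)%997=24 -> [207, 24]
  L3: h(207,24)=(207*31+24)%997=459 -> [459]
  root = 459 != target 628
Candidate B produces the target root.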